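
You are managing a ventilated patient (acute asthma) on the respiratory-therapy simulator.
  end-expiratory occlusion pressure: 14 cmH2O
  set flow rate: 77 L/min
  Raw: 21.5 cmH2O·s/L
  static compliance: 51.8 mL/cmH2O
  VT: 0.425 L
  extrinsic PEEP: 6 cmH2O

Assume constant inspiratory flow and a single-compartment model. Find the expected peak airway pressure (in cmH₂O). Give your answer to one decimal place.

Flow: 77 L/min ÷ 60 = 1.2833 L/s.
Total PEEP = 14 cmH2O (set 6 + intrinsic 8); this is the baseline alveolar pressure.
Equation of motion (constant flow): PIP = Vt/C + R·V̇ + PEEP.
PIP = 425/51.8 + 21.5×1.2833 + 14 = 8.205 + 27.591 + 14 = 49.796 cmH2O.

49.8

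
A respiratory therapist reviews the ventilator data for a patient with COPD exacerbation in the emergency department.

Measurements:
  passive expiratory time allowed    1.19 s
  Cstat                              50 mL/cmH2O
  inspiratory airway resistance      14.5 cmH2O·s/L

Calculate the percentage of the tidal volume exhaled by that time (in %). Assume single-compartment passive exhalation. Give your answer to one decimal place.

τ = R × C = 14.5 × 50 mL/cmH2O = 14.5 × 0.050 L/cmH2O = 0.725 s.
Passive exhalation: V(t)/V₀ = e^(−t/τ) = e^(−1.19/0.725) = 0.1937.
Fraction exhaled = 1 − 0.1937 = 0.8063 → 80.63%.

80.6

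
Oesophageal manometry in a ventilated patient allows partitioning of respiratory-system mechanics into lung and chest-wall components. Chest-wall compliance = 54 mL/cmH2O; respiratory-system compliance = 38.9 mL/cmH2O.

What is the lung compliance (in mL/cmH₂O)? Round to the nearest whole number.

1/CL = 1/Crs − 1/Ccw.
1/CL = 1/38.9 − 1/54 = 0.007188.
CL = 139.12 mL/cmH2O.

139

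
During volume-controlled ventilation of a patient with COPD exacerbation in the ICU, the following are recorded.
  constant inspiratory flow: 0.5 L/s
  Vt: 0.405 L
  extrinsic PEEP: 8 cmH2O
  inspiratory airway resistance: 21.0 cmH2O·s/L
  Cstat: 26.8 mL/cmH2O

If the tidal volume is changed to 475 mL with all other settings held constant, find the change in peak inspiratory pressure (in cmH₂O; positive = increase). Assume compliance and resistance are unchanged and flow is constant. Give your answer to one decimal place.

PIP = Vt/C + R·V̇ + PEEP (constant-flow equation of motion).
Only the elastic term changes: ΔPIP = ΔVt / C = (475 − 405) / 26.8 = 2.612 cmH2O.

2.6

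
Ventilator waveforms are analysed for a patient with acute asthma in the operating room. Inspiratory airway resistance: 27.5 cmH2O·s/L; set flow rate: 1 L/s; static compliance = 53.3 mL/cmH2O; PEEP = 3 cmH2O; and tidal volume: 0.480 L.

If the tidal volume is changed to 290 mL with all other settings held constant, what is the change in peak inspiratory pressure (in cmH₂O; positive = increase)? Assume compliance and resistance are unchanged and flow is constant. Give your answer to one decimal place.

-3.6

PIP = Vt/C + R·V̇ + PEEP (constant-flow equation of motion).
Only the elastic term changes: ΔPIP = ΔVt / C = (290 − 480) / 53.3 = -3.565 cmH2O.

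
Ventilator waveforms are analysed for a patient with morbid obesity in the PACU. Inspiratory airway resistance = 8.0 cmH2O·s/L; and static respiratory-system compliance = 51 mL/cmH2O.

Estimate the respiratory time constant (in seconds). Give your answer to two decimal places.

τ = R × C = 8.0 × 51 mL/cmH2O = 8.0 × 0.051 L/cmH2O = 0.408 s.

0.41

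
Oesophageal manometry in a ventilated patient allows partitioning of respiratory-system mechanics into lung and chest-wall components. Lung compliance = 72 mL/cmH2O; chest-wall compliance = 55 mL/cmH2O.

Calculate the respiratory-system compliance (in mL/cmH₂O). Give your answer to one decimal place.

Lung and chest wall are elastances in series: 1/Crs = 1/CL + 1/Ccw.
1/Crs = 1/72 + 1/55 = 0.03207.
Crs = 31.182 mL/cmH2O.

31.2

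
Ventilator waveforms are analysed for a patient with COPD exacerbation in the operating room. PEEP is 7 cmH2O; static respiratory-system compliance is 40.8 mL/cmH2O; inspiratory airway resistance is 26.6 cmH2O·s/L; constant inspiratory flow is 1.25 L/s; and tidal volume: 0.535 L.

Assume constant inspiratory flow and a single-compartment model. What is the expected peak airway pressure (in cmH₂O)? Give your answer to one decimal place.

53.4

Equation of motion (constant flow): PIP = Vt/C + R·V̇ + PEEP.
PIP = 535/40.8 + 26.6×1.25 + 7 = 13.113 + 33.25 + 7 = 53.363 cmH2O.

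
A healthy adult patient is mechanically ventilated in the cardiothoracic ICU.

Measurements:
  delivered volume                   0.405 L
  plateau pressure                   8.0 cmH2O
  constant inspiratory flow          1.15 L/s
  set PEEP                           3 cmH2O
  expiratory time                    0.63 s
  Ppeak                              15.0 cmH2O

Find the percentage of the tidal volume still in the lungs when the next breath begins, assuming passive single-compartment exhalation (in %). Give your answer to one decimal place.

R = (PIP − Pplat)/V̇ = (15.0 − 8.0) / 1.15 = 7.0/1.15 = 6.087 cmH2O·s/L.
C = Vt/(Pplat − PEEP) = 405.0 / (8.0 − 3) = 405.0/5.0 = 81.0 mL/cmH2O.
τ = R × C = 6.087 × 0.081 L/cmH2O = 0.493 s.
Fraction remaining at end-expiration = e^(−Te/τ) = e^(−0.63/0.493) = 0.2786 → 27.86%.

27.9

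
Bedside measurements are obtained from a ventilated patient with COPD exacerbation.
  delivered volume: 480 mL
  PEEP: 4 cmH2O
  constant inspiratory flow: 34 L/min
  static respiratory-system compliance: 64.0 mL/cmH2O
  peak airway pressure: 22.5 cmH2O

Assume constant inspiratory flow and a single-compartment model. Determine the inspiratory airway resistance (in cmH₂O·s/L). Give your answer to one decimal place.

Flow: 34 L/min ÷ 60 = 0.5667 L/s.
Equation of motion (constant flow): PIP = Vt/C + R·V̇ + PEEP.
R·V̇ = PIP − Vt/C − PEEP = 22.5 − 480/64.0 − 4 = 22.5 − 7.5 − 4 = 11.0 cmH2O.
R = 11.0 / 0.5667 = 19.411 cmH2O·s/L.

19.4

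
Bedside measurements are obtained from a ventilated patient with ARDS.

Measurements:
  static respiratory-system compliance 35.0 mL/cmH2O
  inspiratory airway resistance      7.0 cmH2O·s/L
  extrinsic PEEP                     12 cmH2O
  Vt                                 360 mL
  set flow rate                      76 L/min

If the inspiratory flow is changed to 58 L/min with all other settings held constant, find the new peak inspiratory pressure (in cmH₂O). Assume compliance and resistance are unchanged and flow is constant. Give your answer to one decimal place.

Flow: 76 L/min ÷ 60 = 1.2667 L/s.
New flow: 58 L/min ÷ 60 = 0.9667 L/s.
PIP = Vt/C + R·V̇ + PEEP (constant-flow equation of motion).
Only the resistive term changes: ΔPIP = R × ΔV̇ = 7.0 × (0.9667 − 1.2667) = 7.0 × -0.3 = -2.1 cmH2O.
Original PIP = 360/35.0 + 7.0×1.2667 + 12 = 31.153 cmH2O; new PIP = 31.153 + (-2.1) = 29.053 cmH2O.

29.1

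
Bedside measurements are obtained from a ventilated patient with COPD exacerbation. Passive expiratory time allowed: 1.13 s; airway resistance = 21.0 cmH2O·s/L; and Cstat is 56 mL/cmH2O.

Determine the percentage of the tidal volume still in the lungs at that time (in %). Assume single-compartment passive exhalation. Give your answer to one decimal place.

38.3

τ = R × C = 21.0 × 56 mL/cmH2O = 21.0 × 0.056 L/cmH2O = 1.176 s.
Passive exhalation: V(t)/V₀ = e^(−t/τ) = e^(−1.13/1.176) = 0.3826.
Fraction remaining = 0.3826 → 38.26%.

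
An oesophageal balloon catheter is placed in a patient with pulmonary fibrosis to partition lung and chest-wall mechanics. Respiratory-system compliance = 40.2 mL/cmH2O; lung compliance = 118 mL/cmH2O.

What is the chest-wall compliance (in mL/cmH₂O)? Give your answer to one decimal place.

61.0

1/Ccw = 1/Crs − 1/CL.
1/Ccw = 1/40.2 − 1/118 = 0.0164.
Ccw = 60.976 mL/cmH2O.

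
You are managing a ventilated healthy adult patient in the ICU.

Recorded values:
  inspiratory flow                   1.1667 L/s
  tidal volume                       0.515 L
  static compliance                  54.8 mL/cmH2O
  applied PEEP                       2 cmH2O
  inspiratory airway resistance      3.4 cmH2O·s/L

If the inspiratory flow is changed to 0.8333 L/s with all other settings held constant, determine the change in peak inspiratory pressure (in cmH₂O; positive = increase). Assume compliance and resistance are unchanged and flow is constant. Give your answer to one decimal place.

-1.1

PIP = Vt/C + R·V̇ + PEEP (constant-flow equation of motion).
Only the resistive term changes: ΔPIP = R × ΔV̇ = 3.4 × (0.8333 − 1.1667) = 3.4 × -0.3334 = -1.134 cmH2O.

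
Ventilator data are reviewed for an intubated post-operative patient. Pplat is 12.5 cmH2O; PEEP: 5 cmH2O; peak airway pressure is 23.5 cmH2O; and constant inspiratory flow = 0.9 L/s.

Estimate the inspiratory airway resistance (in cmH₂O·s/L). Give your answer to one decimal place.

Raw = (PIP − Pplat) / flow = (23.5 − 12.5) / 0.9 = 11.0 / 0.9 = 12.222 cmH2O·s/L.

12.2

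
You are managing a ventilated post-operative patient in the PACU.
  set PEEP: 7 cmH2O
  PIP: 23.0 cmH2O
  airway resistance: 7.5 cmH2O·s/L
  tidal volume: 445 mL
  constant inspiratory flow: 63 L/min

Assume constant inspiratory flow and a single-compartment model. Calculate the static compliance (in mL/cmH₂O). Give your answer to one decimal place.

Flow: 63 L/min ÷ 60 = 1.05 L/s.
Equation of motion (constant flow): PIP = Vt/C + R·V̇ + PEEP.
Vt/C = PIP − R·V̇ − PEEP = 23.0 − 7.5×1.05 − 7 = 23.0 − 7.875 − 7 = 8.125 cmH2O.
C = Vt / 8.125 = 445 / 8.125 = 54.769 mL/cmH2O.

54.8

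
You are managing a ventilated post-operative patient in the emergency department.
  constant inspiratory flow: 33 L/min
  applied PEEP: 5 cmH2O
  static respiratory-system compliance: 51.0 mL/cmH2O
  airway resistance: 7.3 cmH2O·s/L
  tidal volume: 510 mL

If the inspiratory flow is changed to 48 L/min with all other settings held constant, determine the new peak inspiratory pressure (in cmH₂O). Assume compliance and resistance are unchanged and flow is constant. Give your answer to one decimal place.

20.8

Flow: 33 L/min ÷ 60 = 0.55 L/s.
New flow: 48 L/min ÷ 60 = 0.8 L/s.
PIP = Vt/C + R·V̇ + PEEP (constant-flow equation of motion).
Only the resistive term changes: ΔPIP = R × ΔV̇ = 7.3 × (0.8 − 0.55) = 7.3 × 0.25 = 1.825 cmH2O.
Original PIP = 510/51.0 + 7.3×0.55 + 5 = 19.015 cmH2O; new PIP = 19.015 + (1.825) = 20.84 cmH2O.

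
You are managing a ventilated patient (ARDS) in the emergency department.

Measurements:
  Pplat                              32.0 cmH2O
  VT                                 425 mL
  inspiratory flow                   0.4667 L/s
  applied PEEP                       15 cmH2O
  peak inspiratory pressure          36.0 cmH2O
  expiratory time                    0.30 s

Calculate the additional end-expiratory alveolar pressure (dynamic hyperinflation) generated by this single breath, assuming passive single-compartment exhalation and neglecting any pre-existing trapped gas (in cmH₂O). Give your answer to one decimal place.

4.2

R = (PIP − Pplat)/V̇ = (36.0 − 32.0) / 0.4667 = 4.0/0.4667 = 8.571 cmH2O·s/L.
C = Vt/(Pplat − PEEP) = 425.0 / (32.0 − 15) = 425.0/17.0 = 25.0 mL/cmH2O.
τ = R × C = 8.571 × 0.025 L/cmH2O = 0.2143 s.
Fraction remaining = e^(−Te/τ) = e^(−0.30/0.2143) = 0.2466; trapped volume = 425.0 × 0.2466 = 104.81 mL.
Additional alveolar pressure from trapping ≈ V_trapped / C = 104.81 / 25.0 = 4.192 cmH2O.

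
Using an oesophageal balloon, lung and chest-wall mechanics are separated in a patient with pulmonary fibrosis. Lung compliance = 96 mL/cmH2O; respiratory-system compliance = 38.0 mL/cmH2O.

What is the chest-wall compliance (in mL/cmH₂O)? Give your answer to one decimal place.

62.9

1/Ccw = 1/Crs − 1/CL.
1/Ccw = 1/38.0 − 1/96 = 0.0159.
Ccw = 62.893 mL/cmH2O.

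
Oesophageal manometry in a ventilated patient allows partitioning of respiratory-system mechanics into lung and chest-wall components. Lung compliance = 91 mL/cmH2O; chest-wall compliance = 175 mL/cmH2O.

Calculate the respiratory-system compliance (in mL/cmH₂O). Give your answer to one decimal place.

Lung and chest wall are elastances in series: 1/Crs = 1/CL + 1/Ccw.
1/Crs = 1/91 + 1/175 = 0.0167.
Crs = 59.88 mL/cmH2O.

59.9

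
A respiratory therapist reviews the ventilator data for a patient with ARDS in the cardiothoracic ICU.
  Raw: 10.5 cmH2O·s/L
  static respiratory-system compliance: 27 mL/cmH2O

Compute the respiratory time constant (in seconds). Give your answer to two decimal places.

τ = R × C = 10.5 × 27 mL/cmH2O = 10.5 × 0.027 L/cmH2O = 0.2835 s.

0.28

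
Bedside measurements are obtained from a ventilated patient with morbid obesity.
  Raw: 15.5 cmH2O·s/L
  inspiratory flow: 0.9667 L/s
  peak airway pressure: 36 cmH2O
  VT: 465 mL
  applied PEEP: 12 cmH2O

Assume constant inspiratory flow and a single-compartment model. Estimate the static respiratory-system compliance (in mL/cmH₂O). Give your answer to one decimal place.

51.6

Equation of motion (constant flow): PIP = Vt/C + R·V̇ + PEEP.
Vt/C = PIP − R·V̇ − PEEP = 36 − 15.5×0.9667 − 12 = 36 − 14.984 − 12 = 9.016 cmH2O.
C = Vt / 9.016 = 465 / 9.016 = 51.575 mL/cmH2O.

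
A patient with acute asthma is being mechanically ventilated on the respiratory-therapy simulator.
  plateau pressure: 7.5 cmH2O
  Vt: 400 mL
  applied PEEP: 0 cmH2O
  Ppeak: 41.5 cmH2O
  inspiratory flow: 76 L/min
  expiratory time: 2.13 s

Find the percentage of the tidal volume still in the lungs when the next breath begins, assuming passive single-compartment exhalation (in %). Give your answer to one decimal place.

Flow: 76 L/min ÷ 60 = 1.2667 L/s.
R = (PIP − Pplat)/V̇ = (41.5 − 7.5) / 1.2667 = 34.0/1.2667 = 26.841 cmH2O·s/L.
C = Vt/(Pplat − PEEP) = 400.0 / (7.5 − 0) = 400.0/7.5 = 53.333 mL/cmH2O.
τ = R × C = 26.841 × 0.05333 L/cmH2O = 1.431 s.
Fraction remaining at end-expiration = e^(−Te/τ) = e^(−2.13/1.431) = 0.2257 → 22.57%.

22.6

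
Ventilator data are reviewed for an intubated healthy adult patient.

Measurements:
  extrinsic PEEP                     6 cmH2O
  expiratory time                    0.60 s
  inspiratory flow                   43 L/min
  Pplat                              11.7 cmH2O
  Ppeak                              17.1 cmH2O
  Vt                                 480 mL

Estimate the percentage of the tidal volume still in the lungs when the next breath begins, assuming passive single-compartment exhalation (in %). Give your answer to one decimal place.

38.8

Flow: 43 L/min ÷ 60 = 0.7167 L/s.
R = (PIP − Pplat)/V̇ = (17.1 − 11.7) / 0.7167 = 5.4/0.7167 = 7.535 cmH2O·s/L.
C = Vt/(Pplat − PEEP) = 480.0 / (11.7 − 6) = 480.0/5.7 = 84.211 mL/cmH2O.
τ = R × C = 7.535 × 0.08421 L/cmH2O = 0.6345 s.
Fraction remaining at end-expiration = e^(−Te/τ) = e^(−0.60/0.6345) = 0.3884 → 38.84%.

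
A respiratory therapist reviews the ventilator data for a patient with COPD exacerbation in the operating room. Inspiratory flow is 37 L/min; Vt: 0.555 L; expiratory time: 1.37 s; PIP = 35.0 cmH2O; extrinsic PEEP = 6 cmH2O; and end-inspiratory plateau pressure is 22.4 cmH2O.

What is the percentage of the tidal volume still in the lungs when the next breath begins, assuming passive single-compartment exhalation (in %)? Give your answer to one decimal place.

Flow: 37 L/min ÷ 60 = 0.6167 L/s.
R = (PIP − Pplat)/V̇ = (35.0 − 22.4) / 0.6167 = 12.6/0.6167 = 20.431 cmH2O·s/L.
C = Vt/(Pplat − PEEP) = 555.0 / (22.4 − 6) = 555.0/16.4 = 33.841 mL/cmH2O.
τ = R × C = 20.431 × 0.03384 L/cmH2O = 0.6914 s.
Fraction remaining at end-expiration = e^(−Te/τ) = e^(−1.37/0.6914) = 0.1379 → 13.79%.

13.8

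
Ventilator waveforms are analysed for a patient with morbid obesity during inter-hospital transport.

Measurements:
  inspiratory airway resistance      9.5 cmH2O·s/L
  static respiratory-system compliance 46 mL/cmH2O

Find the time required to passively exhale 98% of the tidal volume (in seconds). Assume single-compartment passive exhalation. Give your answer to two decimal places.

1.71

τ = R × C = 9.5 × 46 mL/cmH2O = 9.5 × 0.046 L/cmH2O = 0.437 s.
Exhaled fraction f = 1 − e^(−t/τ) → t = −τ·ln(1 − f) = −0.437·ln(0.02) = 1.71 s.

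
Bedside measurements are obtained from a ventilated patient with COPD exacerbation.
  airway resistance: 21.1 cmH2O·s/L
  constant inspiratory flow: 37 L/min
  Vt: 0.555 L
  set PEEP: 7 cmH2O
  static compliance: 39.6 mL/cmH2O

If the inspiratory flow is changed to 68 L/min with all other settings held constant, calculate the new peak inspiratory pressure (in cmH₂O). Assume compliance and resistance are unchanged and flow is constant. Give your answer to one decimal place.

Flow: 37 L/min ÷ 60 = 0.6167 L/s.
New flow: 68 L/min ÷ 60 = 1.1333 L/s.
PIP = Vt/C + R·V̇ + PEEP (constant-flow equation of motion).
Only the resistive term changes: ΔPIP = R × ΔV̇ = 21.1 × (1.1333 − 0.6167) = 21.1 × 0.5166 = 10.9 cmH2O.
Original PIP = 555/39.6 + 21.1×0.6167 + 7 = 34.028 cmH2O; new PIP = 34.028 + (10.9) = 44.928 cmH2O.

44.9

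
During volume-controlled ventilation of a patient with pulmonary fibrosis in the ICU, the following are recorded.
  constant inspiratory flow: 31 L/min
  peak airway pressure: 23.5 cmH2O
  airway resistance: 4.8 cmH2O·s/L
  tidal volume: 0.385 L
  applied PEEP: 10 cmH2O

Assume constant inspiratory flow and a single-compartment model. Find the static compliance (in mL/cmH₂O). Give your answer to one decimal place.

Flow: 31 L/min ÷ 60 = 0.5167 L/s.
Equation of motion (constant flow): PIP = Vt/C + R·V̇ + PEEP.
Vt/C = PIP − R·V̇ − PEEP = 23.5 − 4.8×0.5167 − 10 = 23.5 − 2.48 − 10 = 11.02 cmH2O.
C = Vt / 11.02 = 385 / 11.02 = 34.936 mL/cmH2O.

34.9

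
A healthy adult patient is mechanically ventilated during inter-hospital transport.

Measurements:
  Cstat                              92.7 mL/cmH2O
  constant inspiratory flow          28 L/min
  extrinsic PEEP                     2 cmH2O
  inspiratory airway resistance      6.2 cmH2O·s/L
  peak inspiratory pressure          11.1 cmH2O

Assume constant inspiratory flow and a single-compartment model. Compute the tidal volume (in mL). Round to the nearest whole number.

Flow: 28 L/min ÷ 60 = 0.4667 L/s.
Equation of motion (constant flow): PIP = Vt/C + R·V̇ + PEEP.
Vt/C = PIP − R·V̇ − PEEP = 11.1 − 2.894 − 2 = 6.206 cmH2O.
Vt = C × 6.206 = 92.7 × 6.206 = 575.3 mL.

575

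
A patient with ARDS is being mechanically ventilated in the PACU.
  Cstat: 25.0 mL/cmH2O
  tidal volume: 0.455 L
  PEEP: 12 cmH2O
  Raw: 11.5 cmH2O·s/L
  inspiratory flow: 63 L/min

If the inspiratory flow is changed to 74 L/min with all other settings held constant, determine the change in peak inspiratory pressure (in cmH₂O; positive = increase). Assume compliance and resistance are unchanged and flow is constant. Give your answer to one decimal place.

2.1

Flow: 63 L/min ÷ 60 = 1.05 L/s.
New flow: 74 L/min ÷ 60 = 1.2333 L/s.
PIP = Vt/C + R·V̇ + PEEP (constant-flow equation of motion).
Only the resistive term changes: ΔPIP = R × ΔV̇ = 11.5 × (1.2333 − 1.05) = 11.5 × 0.1833 = 2.108 cmH2O.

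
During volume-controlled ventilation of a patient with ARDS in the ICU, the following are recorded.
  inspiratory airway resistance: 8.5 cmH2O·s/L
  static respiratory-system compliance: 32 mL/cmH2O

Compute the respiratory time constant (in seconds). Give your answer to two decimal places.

τ = R × C = 8.5 × 32 mL/cmH2O = 8.5 × 0.032 L/cmH2O = 0.272 s.

0.27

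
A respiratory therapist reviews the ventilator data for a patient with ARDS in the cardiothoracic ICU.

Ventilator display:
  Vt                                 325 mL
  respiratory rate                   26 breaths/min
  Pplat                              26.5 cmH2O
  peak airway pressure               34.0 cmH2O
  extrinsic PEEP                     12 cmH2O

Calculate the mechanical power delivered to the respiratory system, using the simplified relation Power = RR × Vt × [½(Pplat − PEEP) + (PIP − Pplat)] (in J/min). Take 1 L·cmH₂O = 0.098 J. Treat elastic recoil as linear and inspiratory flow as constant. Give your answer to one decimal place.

12.2

Per-breath work = Vt × [½(Pplat−PEEP) + (PIP−Pplat)] = 0.325 × [0.5×14.5 + 7.5] = 0.325 × 14.75 = 4.794 L·cmH2O.
Power = 26 × 4.794 = 124.64 L·cmH2O/min.
× 0.098 J/(L·cmH2O) → 12.215 J/min.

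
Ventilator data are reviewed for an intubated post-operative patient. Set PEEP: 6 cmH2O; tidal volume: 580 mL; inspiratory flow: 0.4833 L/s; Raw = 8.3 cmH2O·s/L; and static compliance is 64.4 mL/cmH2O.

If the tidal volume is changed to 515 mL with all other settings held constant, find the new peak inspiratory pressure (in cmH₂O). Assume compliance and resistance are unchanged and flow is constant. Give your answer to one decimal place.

18.0

PIP = Vt/C + R·V̇ + PEEP (constant-flow equation of motion).
Only the elastic term changes: ΔPIP = ΔVt / C = (515 − 580) / 64.4 = -1.009 cmH2O.
Original PIP = 580/64.4 + 8.3×0.4833 + 6 = 19.018 cmH2O; new PIP = 19.018 + (-1.009) = 18.009 cmH2O.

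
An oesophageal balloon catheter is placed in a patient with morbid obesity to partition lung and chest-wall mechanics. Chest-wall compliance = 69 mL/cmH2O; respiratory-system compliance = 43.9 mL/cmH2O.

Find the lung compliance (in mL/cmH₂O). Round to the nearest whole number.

1/CL = 1/Crs − 1/Ccw.
1/CL = 1/43.9 − 1/69 = 0.008286.
CL = 120.69 mL/cmH2O.

121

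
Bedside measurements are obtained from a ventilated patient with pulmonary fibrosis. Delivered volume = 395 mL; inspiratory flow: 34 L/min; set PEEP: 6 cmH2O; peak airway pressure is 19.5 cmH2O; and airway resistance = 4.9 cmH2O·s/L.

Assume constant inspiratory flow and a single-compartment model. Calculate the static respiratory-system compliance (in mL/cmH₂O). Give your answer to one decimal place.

Flow: 34 L/min ÷ 60 = 0.5667 L/s.
Equation of motion (constant flow): PIP = Vt/C + R·V̇ + PEEP.
Vt/C = PIP − R·V̇ − PEEP = 19.5 − 4.9×0.5667 − 6 = 19.5 − 2.777 − 6 = 10.723 cmH2O.
C = Vt / 10.723 = 395 / 10.723 = 36.837 mL/cmH2O.

36.8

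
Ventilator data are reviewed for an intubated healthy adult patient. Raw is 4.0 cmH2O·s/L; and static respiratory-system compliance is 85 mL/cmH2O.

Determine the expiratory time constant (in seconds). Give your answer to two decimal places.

0.34

τ = R × C = 4.0 × 85 mL/cmH2O = 4.0 × 0.085 L/cmH2O = 0.34 s.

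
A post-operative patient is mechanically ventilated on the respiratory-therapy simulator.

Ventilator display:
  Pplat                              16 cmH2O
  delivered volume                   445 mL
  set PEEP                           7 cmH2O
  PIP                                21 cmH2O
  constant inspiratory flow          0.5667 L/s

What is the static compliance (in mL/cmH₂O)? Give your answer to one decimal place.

49.4

Cstat = Vt / (Pplat − PEEP) = 445 / (16 − 7) = 445 / 9.0 = 49.444 mL/cmH2O.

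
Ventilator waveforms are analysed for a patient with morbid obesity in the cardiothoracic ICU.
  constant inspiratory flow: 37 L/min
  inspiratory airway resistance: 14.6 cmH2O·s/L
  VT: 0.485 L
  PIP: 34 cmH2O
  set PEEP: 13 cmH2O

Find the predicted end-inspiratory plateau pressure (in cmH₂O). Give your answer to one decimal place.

25.0

Flow: 37 L/min ÷ 60 = 0.6167 L/s.
Pplat = PIP − Raw × flow = 34 − 14.6 × 0.6167 = 34 − 9.004 = 24.996 cmH2O.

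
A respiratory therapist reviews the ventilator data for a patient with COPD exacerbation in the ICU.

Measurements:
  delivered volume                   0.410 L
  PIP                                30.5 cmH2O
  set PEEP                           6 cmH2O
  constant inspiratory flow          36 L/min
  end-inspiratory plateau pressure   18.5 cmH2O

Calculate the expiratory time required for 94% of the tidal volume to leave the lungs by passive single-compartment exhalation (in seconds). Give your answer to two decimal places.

Flow: 36 L/min ÷ 60 = 0.6 L/s.
R = (PIP − Pplat)/V̇ = (30.5 − 18.5) / 0.6 = 12.0/0.6 = 20.0 cmH2O·s/L.
C = Vt/(Pplat − PEEP) = 410.0 / (18.5 − 6) = 410.0/12.5 = 32.8 mL/cmH2O.
τ = R × C = 20.0 × 0.0328 L/cmH2O = 0.656 s.
t = −τ·ln(1 − 0.94) = −0.656·ln(0.06) = 1.846 s.

1.85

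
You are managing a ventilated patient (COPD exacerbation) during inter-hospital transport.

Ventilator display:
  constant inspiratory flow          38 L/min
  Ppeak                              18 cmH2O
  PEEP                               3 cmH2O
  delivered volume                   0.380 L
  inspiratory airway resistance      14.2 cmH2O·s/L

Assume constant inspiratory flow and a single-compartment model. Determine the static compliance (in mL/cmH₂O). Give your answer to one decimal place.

63.3

Flow: 38 L/min ÷ 60 = 0.6333 L/s.
Equation of motion (constant flow): PIP = Vt/C + R·V̇ + PEEP.
Vt/C = PIP − R·V̇ − PEEP = 18 − 14.2×0.6333 − 3 = 18 − 8.993 − 3 = 6.007 cmH2O.
C = Vt / 6.007 = 380 / 6.007 = 63.26 mL/cmH2O.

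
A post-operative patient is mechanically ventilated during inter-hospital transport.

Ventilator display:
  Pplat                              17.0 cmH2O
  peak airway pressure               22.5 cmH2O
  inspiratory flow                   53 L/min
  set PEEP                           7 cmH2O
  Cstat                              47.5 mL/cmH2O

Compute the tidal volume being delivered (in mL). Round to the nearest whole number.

Vt = Cstat × (Pplat − PEEP) = 47.5 × (17.0 − 7) = 47.5 × 10.0 = 475.0 mL.

475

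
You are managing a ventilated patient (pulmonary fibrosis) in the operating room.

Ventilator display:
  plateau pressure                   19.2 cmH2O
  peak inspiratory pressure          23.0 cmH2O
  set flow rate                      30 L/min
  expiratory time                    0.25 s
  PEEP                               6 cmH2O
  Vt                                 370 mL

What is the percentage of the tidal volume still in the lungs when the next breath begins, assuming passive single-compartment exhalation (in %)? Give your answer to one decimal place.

Flow: 30 L/min ÷ 60 = 0.5 L/s.
R = (PIP − Pplat)/V̇ = (23.0 − 19.2) / 0.5 = 3.8/0.5 = 7.6 cmH2O·s/L.
C = Vt/(Pplat − PEEP) = 370.0 / (19.2 − 6) = 370.0/13.2 = 28.03 mL/cmH2O.
τ = R × C = 7.6 × 0.02803 L/cmH2O = 0.213 s.
Fraction remaining at end-expiration = e^(−Te/τ) = e^(−0.25/0.213) = 0.3092 → 30.92%.

30.9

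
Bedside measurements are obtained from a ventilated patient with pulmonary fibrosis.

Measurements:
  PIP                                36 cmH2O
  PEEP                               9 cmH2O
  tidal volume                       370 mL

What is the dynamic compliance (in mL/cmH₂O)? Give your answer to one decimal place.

13.7

Dynamic compliance = Vt / (PIP − PEEP) = 370 / (36 − 9) = 370 / 27.0 = 13.704 mL/cmH2O.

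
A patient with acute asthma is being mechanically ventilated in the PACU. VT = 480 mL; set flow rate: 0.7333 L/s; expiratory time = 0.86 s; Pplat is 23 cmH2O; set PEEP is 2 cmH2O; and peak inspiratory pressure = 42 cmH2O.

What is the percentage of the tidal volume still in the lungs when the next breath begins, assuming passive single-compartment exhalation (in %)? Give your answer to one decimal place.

23.4

R = (PIP − Pplat)/V̇ = (42 − 23) / 0.7333 = 19.0/0.7333 = 25.91 cmH2O·s/L.
C = Vt/(Pplat − PEEP) = 480.0 / (23 − 2) = 480.0/21.0 = 22.857 mL/cmH2O.
τ = R × C = 25.91 × 0.02286 L/cmH2O = 0.5923 s.
Fraction remaining at end-expiration = e^(−Te/τ) = e^(−0.86/0.5923) = 0.2341 → 23.41%.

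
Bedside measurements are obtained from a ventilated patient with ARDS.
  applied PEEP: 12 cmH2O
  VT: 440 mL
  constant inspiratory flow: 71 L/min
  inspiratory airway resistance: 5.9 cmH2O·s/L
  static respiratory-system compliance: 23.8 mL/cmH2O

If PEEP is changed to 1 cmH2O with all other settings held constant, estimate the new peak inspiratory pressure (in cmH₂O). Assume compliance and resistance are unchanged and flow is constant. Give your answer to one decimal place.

26.5

Flow: 71 L/min ÷ 60 = 1.1833 L/s.
PIP = Vt/C + R·V̇ + PEEP (constant-flow equation of motion).
Only the baseline term changes: ΔPIP = ΔPEEP = 1 − 12 = -11.0 cmH2O.
Original PIP = 440/23.8 + 5.9×1.1833 + 12 = 37.469 cmH2O; new PIP = 37.469 + (-11.0) = 26.469 cmH2O.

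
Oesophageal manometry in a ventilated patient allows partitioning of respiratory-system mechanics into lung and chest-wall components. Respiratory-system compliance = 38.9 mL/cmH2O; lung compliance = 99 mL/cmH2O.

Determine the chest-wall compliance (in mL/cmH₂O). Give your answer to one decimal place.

1/Ccw = 1/Crs − 1/CL.
1/Ccw = 1/38.9 − 1/99 = 0.01561.
Ccw = 64.061 mL/cmH2O.

64.1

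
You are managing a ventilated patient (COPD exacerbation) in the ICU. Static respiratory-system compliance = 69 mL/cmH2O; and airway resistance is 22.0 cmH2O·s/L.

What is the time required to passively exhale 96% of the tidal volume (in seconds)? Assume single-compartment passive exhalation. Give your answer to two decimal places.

τ = R × C = 22.0 × 69 mL/cmH2O = 22.0 × 0.069 L/cmH2O = 1.518 s.
Exhaled fraction f = 1 − e^(−t/τ) → t = −τ·ln(1 − f) = −1.518·ln(0.04) = 4.886 s.

4.89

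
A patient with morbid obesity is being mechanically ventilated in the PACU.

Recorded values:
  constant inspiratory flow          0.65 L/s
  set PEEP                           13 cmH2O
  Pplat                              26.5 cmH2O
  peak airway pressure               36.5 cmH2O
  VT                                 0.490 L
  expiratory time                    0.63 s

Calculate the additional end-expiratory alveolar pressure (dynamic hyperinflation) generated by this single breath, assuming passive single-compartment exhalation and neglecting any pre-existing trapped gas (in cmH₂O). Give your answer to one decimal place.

4.4

R = (PIP − Pplat)/V̇ = (36.5 − 26.5) / 0.65 = 10.0/0.65 = 15.385 cmH2O·s/L.
C = Vt/(Pplat − PEEP) = 490.0 / (26.5 − 13) = 490.0/13.5 = 36.296 mL/cmH2O.
τ = R × C = 15.385 × 0.0363 L/cmH2O = 0.5585 s.
Fraction remaining = e^(−Te/τ) = e^(−0.63/0.5585) = 0.3237; trapped volume = 490.0 × 0.3237 = 158.61 mL.
Additional alveolar pressure from trapping ≈ V_trapped / C = 158.61 / 36.296 = 4.37 cmH2O.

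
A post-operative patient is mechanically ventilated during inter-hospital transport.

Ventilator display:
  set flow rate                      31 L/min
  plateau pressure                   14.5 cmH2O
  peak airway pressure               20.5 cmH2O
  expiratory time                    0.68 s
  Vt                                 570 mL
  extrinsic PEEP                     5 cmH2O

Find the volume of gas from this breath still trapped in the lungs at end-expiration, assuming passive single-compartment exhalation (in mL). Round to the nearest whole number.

Flow: 31 L/min ÷ 60 = 0.5167 L/s.
R = (PIP − Pplat)/V̇ = (20.5 − 14.5) / 0.5167 = 6.0/0.5167 = 11.612 cmH2O·s/L.
C = Vt/(Pplat − PEEP) = 570.0 / (14.5 − 5) = 570.0/9.5 = 60.0 mL/cmH2O.
τ = R × C = 11.612 × 0.06 L/cmH2O = 0.6967 s.
Fraction remaining = e^(−Te/τ) = e^(−0.68/0.6967) = 0.3768.
Trapped volume = 570.0 × 0.3768 = 214.78 mL.

215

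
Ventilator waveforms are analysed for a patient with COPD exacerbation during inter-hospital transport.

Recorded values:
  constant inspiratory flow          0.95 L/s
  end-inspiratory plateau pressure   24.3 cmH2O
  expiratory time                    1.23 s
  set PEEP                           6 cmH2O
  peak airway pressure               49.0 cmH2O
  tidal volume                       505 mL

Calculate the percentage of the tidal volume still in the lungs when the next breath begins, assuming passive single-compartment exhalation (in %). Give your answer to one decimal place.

R = (PIP − Pplat)/V̇ = (49.0 − 24.3) / 0.95 = 24.7/0.95 = 26.0 cmH2O·s/L.
C = Vt/(Pplat − PEEP) = 505.0 / (24.3 − 6) = 505.0/18.3 = 27.596 mL/cmH2O.
τ = R × C = 26.0 × 0.0276 L/cmH2O = 0.7176 s.
Fraction remaining at end-expiration = e^(−Te/τ) = e^(−1.23/0.7176) = 0.1801 → 18.01%.

18.0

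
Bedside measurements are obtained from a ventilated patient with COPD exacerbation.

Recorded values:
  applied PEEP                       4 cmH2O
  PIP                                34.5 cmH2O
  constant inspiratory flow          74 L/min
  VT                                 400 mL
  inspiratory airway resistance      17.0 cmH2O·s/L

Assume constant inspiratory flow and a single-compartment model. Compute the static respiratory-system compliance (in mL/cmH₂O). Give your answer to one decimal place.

Flow: 74 L/min ÷ 60 = 1.2333 L/s.
Equation of motion (constant flow): PIP = Vt/C + R·V̇ + PEEP.
Vt/C = PIP − R·V̇ − PEEP = 34.5 − 17.0×1.2333 − 4 = 34.5 − 20.966 − 4 = 9.534 cmH2O.
C = Vt / 9.534 = 400 / 9.534 = 41.955 mL/cmH2O.

42.0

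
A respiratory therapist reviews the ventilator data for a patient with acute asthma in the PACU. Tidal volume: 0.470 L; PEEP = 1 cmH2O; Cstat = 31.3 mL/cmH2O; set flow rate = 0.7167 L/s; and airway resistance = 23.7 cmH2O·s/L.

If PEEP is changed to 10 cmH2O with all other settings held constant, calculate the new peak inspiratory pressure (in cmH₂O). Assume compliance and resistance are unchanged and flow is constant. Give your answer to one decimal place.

PIP = Vt/C + R·V̇ + PEEP (constant-flow equation of motion).
Only the baseline term changes: ΔPIP = ΔPEEP = 10 − 1 = 9.0 cmH2O.
Original PIP = 470/31.3 + 23.7×0.7167 + 1 = 33.002 cmH2O; new PIP = 33.002 + (9.0) = 42.002 cmH2O.

42.0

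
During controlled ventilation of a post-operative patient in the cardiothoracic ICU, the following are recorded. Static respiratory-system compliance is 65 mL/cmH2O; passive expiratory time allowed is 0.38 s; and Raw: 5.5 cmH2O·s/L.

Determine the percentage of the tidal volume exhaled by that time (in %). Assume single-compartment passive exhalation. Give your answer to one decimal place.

τ = R × C = 5.5 × 65 mL/cmH2O = 5.5 × 0.065 L/cmH2O = 0.3575 s.
Passive exhalation: V(t)/V₀ = e^(−t/τ) = e^(−0.38/0.3575) = 0.3454.
Fraction exhaled = 1 − 0.3454 = 0.6546 → 65.46%.

65.5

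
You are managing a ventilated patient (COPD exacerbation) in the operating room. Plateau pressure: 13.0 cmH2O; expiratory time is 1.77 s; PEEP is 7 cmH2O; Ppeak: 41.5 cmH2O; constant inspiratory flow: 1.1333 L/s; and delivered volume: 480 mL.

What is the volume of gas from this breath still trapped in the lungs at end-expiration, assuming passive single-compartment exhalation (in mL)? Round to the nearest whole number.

R = (PIP − Pplat)/V̇ = (41.5 − 13.0) / 1.1333 = 28.5/1.1333 = 25.148 cmH2O·s/L.
C = Vt/(Pplat − PEEP) = 480.0 / (13.0 − 7) = 480.0/6.0 = 80.0 mL/cmH2O.
τ = R × C = 25.148 × 0.08 L/cmH2O = 2.012 s.
Fraction remaining = e^(−Te/τ) = e^(−1.77/2.012) = 0.4149.
Trapped volume = 480.0 × 0.4149 = 199.15 mL.

199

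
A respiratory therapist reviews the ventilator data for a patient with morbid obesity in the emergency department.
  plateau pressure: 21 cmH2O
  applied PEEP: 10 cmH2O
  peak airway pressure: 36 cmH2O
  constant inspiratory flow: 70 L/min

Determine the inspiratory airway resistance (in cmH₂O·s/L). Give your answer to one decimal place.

Flow: 70 L/min ÷ 60 = 1.1667 L/s.
Raw = (PIP − Pplat) / flow = (36 − 21) / 1.1667 = 15.0 / 1.1667 = 12.857 cmH2O·s/L.

12.9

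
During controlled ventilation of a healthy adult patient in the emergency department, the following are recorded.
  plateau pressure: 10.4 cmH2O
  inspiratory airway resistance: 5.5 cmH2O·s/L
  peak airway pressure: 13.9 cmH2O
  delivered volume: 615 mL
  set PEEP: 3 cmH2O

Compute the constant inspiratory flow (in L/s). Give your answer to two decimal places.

0.64

flow = (PIP − Pplat) / Raw = 3.5 / 5.5 = 0.6364 L/s.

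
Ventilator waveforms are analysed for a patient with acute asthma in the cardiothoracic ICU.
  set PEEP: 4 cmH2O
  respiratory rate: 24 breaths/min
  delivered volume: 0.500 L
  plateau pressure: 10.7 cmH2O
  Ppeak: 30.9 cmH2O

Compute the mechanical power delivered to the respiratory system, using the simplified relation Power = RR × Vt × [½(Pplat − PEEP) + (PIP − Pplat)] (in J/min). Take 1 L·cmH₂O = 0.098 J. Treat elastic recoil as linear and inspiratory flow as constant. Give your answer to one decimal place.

27.7

Per-breath work = Vt × [½(Pplat−PEEP) + (PIP−Pplat)] = 0.500 × [0.5×6.7 + 20.2] = 0.500 × 23.55 = 11.775 L·cmH2O.
Power = 24 × 11.775 = 282.6 L·cmH2O/min.
× 0.098 J/(L·cmH2O) → 27.695 J/min.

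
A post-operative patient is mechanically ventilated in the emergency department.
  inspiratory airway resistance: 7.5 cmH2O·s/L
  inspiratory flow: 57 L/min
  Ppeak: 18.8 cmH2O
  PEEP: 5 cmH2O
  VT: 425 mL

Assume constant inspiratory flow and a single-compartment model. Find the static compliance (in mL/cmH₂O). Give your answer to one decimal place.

Flow: 57 L/min ÷ 60 = 0.95 L/s.
Equation of motion (constant flow): PIP = Vt/C + R·V̇ + PEEP.
Vt/C = PIP − R·V̇ − PEEP = 18.8 − 7.5×0.95 − 5 = 18.8 − 7.125 − 5 = 6.675 cmH2O.
C = Vt / 6.675 = 425 / 6.675 = 63.67 mL/cmH2O.

63.7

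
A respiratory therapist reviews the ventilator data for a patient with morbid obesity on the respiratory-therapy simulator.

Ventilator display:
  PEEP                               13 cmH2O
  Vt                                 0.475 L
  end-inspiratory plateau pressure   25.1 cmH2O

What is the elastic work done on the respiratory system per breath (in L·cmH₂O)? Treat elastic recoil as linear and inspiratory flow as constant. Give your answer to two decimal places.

2.87

Elastic work ≈ ½ × (Pplat − PEEP) × Vt = 0.5 × (25.1 − 13) × 0.475 L = 0.5 × 12.1 × 0.475 = 2.874 L·cmH2O.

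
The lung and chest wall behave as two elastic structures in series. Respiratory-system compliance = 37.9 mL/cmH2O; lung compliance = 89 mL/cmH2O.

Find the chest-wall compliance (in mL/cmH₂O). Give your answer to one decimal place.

66.0

1/Ccw = 1/Crs − 1/CL.
1/Ccw = 1/37.9 − 1/89 = 0.01515.
Ccw = 66.007 mL/cmH2O.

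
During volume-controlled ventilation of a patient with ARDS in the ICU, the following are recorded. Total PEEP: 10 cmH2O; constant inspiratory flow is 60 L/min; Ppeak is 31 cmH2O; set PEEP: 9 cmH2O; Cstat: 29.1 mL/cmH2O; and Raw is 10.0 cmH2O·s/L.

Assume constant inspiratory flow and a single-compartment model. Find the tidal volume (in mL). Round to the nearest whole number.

320

Flow: 60 L/min ÷ 60 = 1 L/s.
Total PEEP = 10 cmH2O (set 9 + intrinsic 1); this is the baseline alveolar pressure.
Equation of motion (constant flow): PIP = Vt/C + R·V̇ + PEEP.
Vt/C = PIP − R·V̇ − PEEP = 31 − 10.0 − 10 = 11.0 cmH2O.
Vt = C × 11.0 = 29.1 × 11.0 = 320.1 mL.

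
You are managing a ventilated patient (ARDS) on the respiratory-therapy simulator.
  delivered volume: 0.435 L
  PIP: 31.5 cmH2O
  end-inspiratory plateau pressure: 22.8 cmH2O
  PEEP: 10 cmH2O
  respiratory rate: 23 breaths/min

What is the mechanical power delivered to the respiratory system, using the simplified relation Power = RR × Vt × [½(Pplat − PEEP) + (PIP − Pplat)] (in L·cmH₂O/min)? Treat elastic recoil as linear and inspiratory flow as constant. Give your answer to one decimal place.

Per-breath work = Vt × [½(Pplat−PEEP) + (PIP−Pplat)] = 0.435 × [0.5×12.8 + 8.7] = 0.435 × 15.1 = 6.569 L·cmH2O.
Power = 23 × 6.569 = 151.09 L·cmH2O/min.

151.1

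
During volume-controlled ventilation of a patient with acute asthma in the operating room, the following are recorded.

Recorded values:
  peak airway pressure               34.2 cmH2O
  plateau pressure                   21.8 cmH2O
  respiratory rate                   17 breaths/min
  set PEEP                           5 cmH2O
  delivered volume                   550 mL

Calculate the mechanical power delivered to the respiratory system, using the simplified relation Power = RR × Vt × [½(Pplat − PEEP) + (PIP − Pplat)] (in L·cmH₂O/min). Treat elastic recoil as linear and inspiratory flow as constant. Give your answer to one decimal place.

Per-breath work = Vt × [½(Pplat−PEEP) + (PIP−Pplat)] = 0.550 × [0.5×16.8 + 12.4] = 0.550 × 20.8 = 11.44 L·cmH2O.
Power = 17 × 11.44 = 194.48 L·cmH2O/min.

194.5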